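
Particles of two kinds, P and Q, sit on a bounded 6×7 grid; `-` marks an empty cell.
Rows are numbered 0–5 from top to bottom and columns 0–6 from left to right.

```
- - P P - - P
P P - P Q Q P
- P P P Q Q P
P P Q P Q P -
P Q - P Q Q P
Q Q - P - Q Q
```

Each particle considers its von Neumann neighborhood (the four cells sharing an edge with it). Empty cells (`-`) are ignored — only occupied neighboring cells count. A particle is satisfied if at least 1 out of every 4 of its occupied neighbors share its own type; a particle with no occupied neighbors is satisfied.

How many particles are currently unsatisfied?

(0,2)P 1/1 ok
(0,3)P 2/2 ok
(0,6)P 1/1 ok
(1,0)P 1/1 ok
(1,1)P 2/2 ok
(1,3)P 2/3 ok
(1,4)Q 2/3 ok
(1,5)Q 2/3 ok
(1,6)P 2/3 ok
(2,1)P 3/3 ok
(2,2)P 2/3 ok
(2,3)P 3/4 ok
(2,4)Q 3/4 ok
(2,5)Q 2/4 ok
(2,6)P 1/2 ok
(3,0)P 2/2 ok
(3,1)P 2/4 ok
(3,2)Q 0/3 unhappy
(3,3)P 2/4 ok
(3,4)Q 2/4 ok
(3,5)P 0/3 unhappy
(4,0)P 1/3 ok
(4,1)Q 1/3 ok
(4,3)P 2/3 ok
(4,4)Q 2/3 ok
(4,5)Q 2/4 ok
(4,6)P 0/2 unhappy
(5,0)Q 1/2 ok
(5,1)Q 2/2 ok
(5,3)P 1/1 ok
(5,5)Q 2/2 ok
(5,6)Q 1/2 ok
Unsatisfied: (3,2), (3,5), (4,6) — 3 in total.

3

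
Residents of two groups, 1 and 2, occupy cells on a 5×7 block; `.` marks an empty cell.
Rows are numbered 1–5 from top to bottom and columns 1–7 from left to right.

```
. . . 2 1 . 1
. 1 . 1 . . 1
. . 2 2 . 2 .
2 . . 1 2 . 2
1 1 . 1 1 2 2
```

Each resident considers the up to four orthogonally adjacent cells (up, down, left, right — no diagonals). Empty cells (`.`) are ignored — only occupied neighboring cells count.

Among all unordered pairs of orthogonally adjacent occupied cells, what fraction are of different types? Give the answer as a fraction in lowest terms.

Scan each occupied cell's neighbors to the right and below so each pair is counted once.
Row 1: 2(1,4)–1(1,5)≠ 2(1,4)–1(2,4)≠ 1(1,7)–1(2,7)=  → 2/3 unlike.
Row 2: 1(2,4)–2(3,4)≠  → 1/1 unlike.
Row 3: 2(3,3)–2(3,4)= 2(3,4)–1(4,4)≠  → 1/2 unlike.
Row 4: 2(4,1)–1(5,1)≠ 1(4,4)–2(4,5)≠ 1(4,4)–1(5,4)= 2(4,5)–1(5,5)≠ 2(4,7)–2(5,7)=  → 3/5 unlike.
Row 5: 1(5,1)–1(5,2)= 1(5,4)–1(5,5)= 1(5,5)–2(5,6)≠ 2(5,6)–2(5,7)=  → 1/4 unlike.
Total adjacent occupied pairs: 15; unlike-type pairs: 8.
8/15 is already in lowest terms.

8/15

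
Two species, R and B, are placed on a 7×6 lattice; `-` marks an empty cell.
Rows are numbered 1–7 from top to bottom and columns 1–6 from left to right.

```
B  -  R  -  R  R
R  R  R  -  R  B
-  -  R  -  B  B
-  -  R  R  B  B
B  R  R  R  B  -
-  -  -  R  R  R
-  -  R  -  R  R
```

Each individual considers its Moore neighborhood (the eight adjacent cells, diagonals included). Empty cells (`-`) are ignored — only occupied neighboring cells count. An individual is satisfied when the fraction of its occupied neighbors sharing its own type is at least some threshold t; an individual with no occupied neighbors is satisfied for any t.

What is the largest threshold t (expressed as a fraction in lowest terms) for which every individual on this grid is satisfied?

Row 1: (1,1)B 0/2 · (1,3)R 2/2 · (1,5)R 2/3 · (1,6)R 2/3
Row 2: (2,1)R 1/2 · (2,2)R 4/5 · (2,3)R 3/3 · (2,5)R 2/5 · (2,6)B 2/5
Row 3: (3,3)R 4/4 · (3,5)B 4/6 · (3,6)B 4/5
Row 4: (4,3)R 5/5 · (4,4)R 4/7 · (4,5)B 4/6 · (4,6)B 4/4
Row 5: (5,1)B 0/1 · (5,2)R 2/3 · (5,3)R 5/5 · (5,4)R 5/7 · (5,5)B 2/7
Row 6: (6,4)R 5/6 · (6,5)R 5/6 · (6,6)R 3/4
Row 7: (7,3)R 1/1 · (7,5)R 4/4 · (7,6)R 3/3
The smallest same-type fraction is 0/2 at (1,1), which reduces to 0/1. Any threshold above that leaves this individual unsatisfied.

0/1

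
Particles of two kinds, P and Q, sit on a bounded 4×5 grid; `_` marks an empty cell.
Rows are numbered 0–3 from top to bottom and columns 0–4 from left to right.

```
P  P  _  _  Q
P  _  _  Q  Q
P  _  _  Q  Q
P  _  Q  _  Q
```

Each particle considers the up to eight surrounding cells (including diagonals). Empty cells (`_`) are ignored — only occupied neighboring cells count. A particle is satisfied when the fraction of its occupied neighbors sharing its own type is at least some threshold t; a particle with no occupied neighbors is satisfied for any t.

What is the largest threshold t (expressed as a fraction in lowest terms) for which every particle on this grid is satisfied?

1/1

Row 0: (0,0)P 2/2 · (0,1)P 2/2 · (0,4)Q 2/2
Row 1: (1,0)P 3/3 · (1,3)Q 4/4 · (1,4)Q 4/4
Row 2: (2,0)P 2/2 · (2,3)Q 5/5 · (2,4)Q 4/4
Row 3: (3,0)P 1/1 · (3,2)Q 1/1 · (3,4)Q 2/2
The smallest same-type fraction is 2/2 at (0,0), which reduces to 1/1. Any threshold above that leaves this particle unsatisfied.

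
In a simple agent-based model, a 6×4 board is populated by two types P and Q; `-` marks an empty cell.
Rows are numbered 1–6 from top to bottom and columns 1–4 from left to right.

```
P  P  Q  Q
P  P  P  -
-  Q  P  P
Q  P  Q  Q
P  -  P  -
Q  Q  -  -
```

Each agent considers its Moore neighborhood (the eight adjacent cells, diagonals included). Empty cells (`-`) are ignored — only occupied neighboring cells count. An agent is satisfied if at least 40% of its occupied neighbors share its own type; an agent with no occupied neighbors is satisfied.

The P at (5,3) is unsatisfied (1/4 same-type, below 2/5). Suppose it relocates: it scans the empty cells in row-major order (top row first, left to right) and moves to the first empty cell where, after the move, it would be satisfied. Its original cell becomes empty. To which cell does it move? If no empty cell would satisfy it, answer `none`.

Vacating (5,3). Empty cells in order:
  (2,4): 3/5 same-type → satisfied — stop here.

(2,4)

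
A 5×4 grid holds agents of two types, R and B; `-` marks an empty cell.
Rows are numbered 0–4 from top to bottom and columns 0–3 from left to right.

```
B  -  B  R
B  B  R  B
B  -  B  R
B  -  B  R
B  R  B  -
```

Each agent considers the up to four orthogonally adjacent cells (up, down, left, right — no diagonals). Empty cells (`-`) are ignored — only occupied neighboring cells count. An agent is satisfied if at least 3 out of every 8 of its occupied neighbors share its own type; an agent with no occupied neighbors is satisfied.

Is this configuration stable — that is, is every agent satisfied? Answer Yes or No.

(0,0)B 1/1 ✓
(0,2)B 0/2 ✗
(0,3)R 0/2 ✗
(1,0)B 3/3 ✓
(1,1)B 1/2 ✓
(1,2)R 0/4 ✗
(1,3)B 0/3 ✗
(2,0)B 2/2 ✓
(2,2)B 1/3 ✗
(2,3)R 1/3 ✗
(3,0)B 2/2 ✓
(3,2)B 2/3 ✓
(3,3)R 1/2 ✓
(4,0)B 1/2 ✓
(4,1)R 0/2 ✗
(4,2)B 1/2 ✓
For instance (0,2) has only 0/2 same-type neighbors, below 3/8.

No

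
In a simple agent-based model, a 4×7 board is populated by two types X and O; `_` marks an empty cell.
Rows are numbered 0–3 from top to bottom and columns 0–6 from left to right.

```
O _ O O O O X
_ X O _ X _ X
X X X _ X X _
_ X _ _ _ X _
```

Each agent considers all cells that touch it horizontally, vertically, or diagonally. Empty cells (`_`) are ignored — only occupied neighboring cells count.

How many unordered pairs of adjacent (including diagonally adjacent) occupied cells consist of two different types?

10

Scan each occupied cell's neighbors to the right and below (and the two forward diagonals) so each pair is counted once.
From row 0: 7 unlike of 13 pairs (running 7/13).
From row 1: 3 unlike of 9 pairs (running 10/22).
From row 2: 0 unlike of 8 pairs (running 10/30).
Total adjacent occupied pairs: 30; unlike-type pairs: 10.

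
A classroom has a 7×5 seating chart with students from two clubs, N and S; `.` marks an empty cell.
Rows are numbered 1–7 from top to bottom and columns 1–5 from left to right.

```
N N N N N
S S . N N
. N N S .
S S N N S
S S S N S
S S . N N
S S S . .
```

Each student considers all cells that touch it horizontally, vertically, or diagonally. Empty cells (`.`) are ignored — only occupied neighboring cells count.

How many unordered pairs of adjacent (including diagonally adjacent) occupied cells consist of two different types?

Scan each occupied cell's neighbors to the right and below (and the two forward diagonals) so each pair is counted once.
From row 1: 5 unlike of 14 pairs (running 5/14).
From row 2: 5 unlike of 8 pairs (running 10/22).
From row 3: 6 unlike of 11 pairs (running 16/33).
From row 4: 7 unlike of 17 pairs (running 23/50).
From row 5: 5 unlike of 14 pairs (running 28/64).
From row 6: 1 unlike of 8 pairs (running 29/72).
From row 7: 0 unlike of 2 pairs (running 29/74).
Total adjacent occupied pairs: 74; unlike-type pairs: 29.

29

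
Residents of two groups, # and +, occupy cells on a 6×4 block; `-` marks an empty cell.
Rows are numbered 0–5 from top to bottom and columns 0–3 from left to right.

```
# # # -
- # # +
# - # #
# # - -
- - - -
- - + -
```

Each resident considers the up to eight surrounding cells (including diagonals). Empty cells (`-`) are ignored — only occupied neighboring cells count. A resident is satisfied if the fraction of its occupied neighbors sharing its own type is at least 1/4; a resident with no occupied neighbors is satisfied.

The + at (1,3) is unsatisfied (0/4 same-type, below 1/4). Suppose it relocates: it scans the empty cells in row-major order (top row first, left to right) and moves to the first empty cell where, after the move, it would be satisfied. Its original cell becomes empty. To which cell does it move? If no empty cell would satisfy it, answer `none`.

Vacating (1,3). Empty cells in order:
  (0,3): 0/2 same-type → still unsatisfied.
  (1,0): 0/4 same-type → still unsatisfied.
  (2,1): 0/6 same-type → still unsatisfied.
  (3,2): 0/3 same-type → still unsatisfied.
  (3,3): 0/2 same-type → still unsatisfied.
  (4,0): 0/2 same-type → still unsatisfied.
  (4,1): 1/3 same-type → satisfied — stop here.

(4,1)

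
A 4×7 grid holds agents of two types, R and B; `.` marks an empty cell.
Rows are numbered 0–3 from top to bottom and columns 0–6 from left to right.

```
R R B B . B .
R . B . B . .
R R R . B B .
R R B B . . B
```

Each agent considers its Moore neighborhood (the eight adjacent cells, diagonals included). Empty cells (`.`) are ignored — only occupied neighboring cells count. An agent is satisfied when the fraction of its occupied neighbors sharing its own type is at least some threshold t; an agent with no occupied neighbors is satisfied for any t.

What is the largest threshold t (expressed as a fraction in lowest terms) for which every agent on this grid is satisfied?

Row 0: (0,0)R 2/2 · (0,1)R 2/4 · (0,2)B 2/3 · (0,3)B 3/3 · (0,5)B 1/1
Row 1: (1,0)R 4/4 · (1,2)B 2/5 · (1,4)B 4/4
Row 2: (2,0)R 4/4 · (2,1)R 5/7 · (2,2)R 2/5 · (2,4)B 3/3 · (2,5)B 3/3
Row 3: (3,0)R 3/3 · (3,1)R 4/5 · (3,2)B 1/4 · (3,3)B 2/3 · (3,6)B 1/1
The smallest same-type fraction is 1/4 at (3,2), which reduces to 1/4. Any threshold above that leaves this agent unsatisfied.

1/4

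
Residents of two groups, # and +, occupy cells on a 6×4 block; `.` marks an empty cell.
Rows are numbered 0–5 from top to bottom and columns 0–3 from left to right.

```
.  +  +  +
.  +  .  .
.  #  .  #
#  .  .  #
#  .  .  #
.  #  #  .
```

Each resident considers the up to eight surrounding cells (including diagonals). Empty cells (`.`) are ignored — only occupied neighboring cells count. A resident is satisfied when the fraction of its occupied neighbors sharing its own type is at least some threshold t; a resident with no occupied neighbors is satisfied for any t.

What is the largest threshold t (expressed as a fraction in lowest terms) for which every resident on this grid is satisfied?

1/2

Row 0: (0,1)+ 2/2 · (0,2)+ 3/3 · (0,3)+ 1/1
Row 1: (1,1)+ 2/3
Row 2: (2,1)# 1/2 · (2,3)# 1/1
Row 3: (3,0)# 2/2 · (3,3)# 2/2
Row 4: (4,0)# 2/2 · (4,3)# 2/2
Row 5: (5,1)# 2/2 · (5,2)# 2/2
The smallest same-type fraction is 1/2 at (2,1), which reduces to 1/2. Any threshold above that leaves this resident unsatisfied.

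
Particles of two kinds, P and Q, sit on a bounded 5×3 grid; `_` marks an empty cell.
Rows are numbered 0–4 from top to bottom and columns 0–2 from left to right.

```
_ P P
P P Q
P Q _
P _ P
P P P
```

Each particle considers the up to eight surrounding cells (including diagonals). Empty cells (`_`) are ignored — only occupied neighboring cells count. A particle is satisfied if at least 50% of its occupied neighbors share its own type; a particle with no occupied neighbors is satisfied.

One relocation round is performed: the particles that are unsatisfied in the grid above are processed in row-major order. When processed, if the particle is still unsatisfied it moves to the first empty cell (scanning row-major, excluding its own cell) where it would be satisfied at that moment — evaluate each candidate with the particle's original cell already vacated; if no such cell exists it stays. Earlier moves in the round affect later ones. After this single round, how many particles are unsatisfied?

Initially unsatisfied (in order): (1,2), (2,1).
  (1,2): no empty cell satisfies it; stays.
  (2,1): no empty cell satisfies it; stays.
Resulting grid:
_ P P
P P Q
P Q _
P _ P
P P P
Unsatisfied now: (1,2), (2,1).

2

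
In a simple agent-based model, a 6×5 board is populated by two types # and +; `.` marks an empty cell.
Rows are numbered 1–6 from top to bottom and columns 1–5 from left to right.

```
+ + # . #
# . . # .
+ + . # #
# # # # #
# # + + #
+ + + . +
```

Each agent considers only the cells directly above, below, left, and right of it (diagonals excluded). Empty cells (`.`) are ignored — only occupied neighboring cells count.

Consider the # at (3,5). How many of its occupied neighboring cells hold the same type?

Occupied neighbors of (3,5): (4,5)=#, (3,4)=#.
Same type (#): 2 of 2.

2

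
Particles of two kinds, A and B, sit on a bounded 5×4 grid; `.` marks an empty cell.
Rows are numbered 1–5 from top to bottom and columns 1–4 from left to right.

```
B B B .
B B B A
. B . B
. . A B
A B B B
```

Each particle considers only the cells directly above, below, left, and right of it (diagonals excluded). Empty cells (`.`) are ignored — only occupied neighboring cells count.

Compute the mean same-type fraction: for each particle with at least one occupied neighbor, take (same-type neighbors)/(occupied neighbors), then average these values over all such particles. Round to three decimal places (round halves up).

(1,1)B 2/2
(1,2)B 3/3
(1,3)B 2/2
(2,1)B 2/2
(2,2)B 4/4
(2,3)B 2/3
(2,4)A 0/2
(3,2)B 1/1
(3,4)B 1/2
(4,3)A 0/2
(4,4)B 2/3
(5,1)A 0/1
(5,2)B 1/2
(5,3)B 2/3
(5,4)B 2/2
Sum over 15 particles: 2/2 + 3/3 + 2/2 + 2/2 + 4/4 + 2/3 + 0/2 + 1/1 + 1/2 + 0/2 + 2/3 + 0/1 + 1/2 + 2/3 + 2/2 = 10; mean = 10 ÷ 15 = 2/3 = 0.666666… → 0.667.

0.667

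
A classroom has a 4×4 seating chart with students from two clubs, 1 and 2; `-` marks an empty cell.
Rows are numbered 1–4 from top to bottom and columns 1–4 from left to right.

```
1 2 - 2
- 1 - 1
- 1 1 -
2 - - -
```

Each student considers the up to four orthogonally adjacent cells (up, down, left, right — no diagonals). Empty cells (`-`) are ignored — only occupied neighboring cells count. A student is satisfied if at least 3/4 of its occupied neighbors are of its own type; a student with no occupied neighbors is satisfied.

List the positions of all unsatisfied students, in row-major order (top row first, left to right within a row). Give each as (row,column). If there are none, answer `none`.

(1,1), (1,2), (1,4), (2,2), (2,4)

(1,1)1 0/1 unhappy
(1,2)2 0/2 unhappy
(1,4)2 0/1 unhappy
(2,2)1 1/2 unhappy
(2,4)1 0/1 unhappy
(3,2)1 2/2 ok
(3,3)1 1/1 ok
(4,1)2 0/0 ok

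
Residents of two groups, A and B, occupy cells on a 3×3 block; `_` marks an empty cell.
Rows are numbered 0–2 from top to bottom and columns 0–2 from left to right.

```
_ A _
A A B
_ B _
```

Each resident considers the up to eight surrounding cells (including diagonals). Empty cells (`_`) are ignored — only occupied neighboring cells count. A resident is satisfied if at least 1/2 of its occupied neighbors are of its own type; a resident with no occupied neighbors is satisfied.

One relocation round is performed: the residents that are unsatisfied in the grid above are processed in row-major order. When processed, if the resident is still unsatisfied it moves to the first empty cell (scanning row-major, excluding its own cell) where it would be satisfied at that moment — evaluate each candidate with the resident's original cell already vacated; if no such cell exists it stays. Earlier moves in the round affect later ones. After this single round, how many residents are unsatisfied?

Initially unsatisfied (in order): (1,2), (2,1).
  (1,2) → (2,2).
  (2,1): no empty cell satisfies it; stays.
Resulting grid:
_ A _
A A _
_ B B
Unsatisfied now: (2,1).

1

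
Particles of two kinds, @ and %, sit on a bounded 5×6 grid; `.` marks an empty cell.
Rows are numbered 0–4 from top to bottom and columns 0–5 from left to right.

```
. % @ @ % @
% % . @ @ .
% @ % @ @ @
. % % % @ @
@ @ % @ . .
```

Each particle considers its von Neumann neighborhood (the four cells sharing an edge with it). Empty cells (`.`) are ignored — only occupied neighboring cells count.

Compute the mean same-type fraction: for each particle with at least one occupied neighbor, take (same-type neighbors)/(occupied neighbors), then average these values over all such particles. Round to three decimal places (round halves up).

(0,1)% 1/2
(0,2)@ 1/2
(0,3)@ 2/3
(0,4)% 0/3
(0,5)@ 0/1
(1,0)% 2/2
(1,1)% 2/3
(1,3)@ 3/3
(1,4)@ 2/3
(2,0)% 1/2
(2,1)@ 0/4
(2,2)% 1/3
(2,3)@ 2/4
(2,4)@ 4/4
(2,5)@ 2/2
(3,1)% 1/3
(3,2)% 4/4
(3,3)% 1/4
(3,4)@ 2/3
(3,5)@ 2/2
(4,0)@ 1/1
(4,1)@ 1/3
(4,2)% 1/3
(4,3)@ 0/2
Sum over 24 particles: 1/2 + 1/2 + 2/3 + 0/3 + 0/1 + 2/2 + 2/3 + 3/3 + 2/3 + 1/2 + 0/4 + 1/3 + 2/4 + 4/4 + 2/2 + 1/3 + 4/4 + 1/4 + 2/3 + 2/2 + 1/1 + 1/3 + 1/3 + 0/2 = 53/4; mean = 53/4 ÷ 24 = 53/96 = 0.552083… → 0.552.

0.552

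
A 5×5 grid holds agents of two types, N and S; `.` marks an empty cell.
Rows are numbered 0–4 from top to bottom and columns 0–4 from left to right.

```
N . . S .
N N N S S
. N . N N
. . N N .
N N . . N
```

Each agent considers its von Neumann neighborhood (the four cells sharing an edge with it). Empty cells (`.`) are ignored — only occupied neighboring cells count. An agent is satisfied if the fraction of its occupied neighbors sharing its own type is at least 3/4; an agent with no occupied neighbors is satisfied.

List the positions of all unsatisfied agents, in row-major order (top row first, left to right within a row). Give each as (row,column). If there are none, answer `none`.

(1,2), (1,3), (1,4), (2,3), (2,4)

(0,0)N 1/1 ok
(0,3)S 1/1 ok
(1,0)N 2/2 ok
(1,1)N 3/3 ok
(1,2)N 1/2 unhappy
(1,3)S 2/4 unhappy
(1,4)S 1/2 unhappy
(2,1)N 1/1 ok
(2,3)N 2/3 unhappy
(2,4)N 1/2 unhappy
(3,2)N 1/1 ok
(3,3)N 2/2 ok
(4,0)N 1/1 ok
(4,1)N 1/1 ok
(4,4)N 0/0 ok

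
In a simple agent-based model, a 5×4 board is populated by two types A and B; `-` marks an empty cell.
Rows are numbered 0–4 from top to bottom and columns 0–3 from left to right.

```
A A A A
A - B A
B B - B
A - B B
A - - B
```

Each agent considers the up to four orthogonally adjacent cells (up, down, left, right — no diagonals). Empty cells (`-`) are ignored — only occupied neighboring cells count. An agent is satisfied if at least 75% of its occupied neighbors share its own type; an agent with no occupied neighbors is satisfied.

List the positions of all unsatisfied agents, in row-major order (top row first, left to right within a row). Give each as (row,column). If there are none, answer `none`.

Row 0: (0,0)A 2/2 ok · (0,1)A 2/2 ok · (0,2)A 2/3 unhappy · (0,3)A 2/2 ok
Row 1: (1,0)A 1/2 unhappy · (1,2)B 0/2 unhappy · (1,3)A 1/3 unhappy
Row 2: (2,0)B 1/3 unhappy · (2,1)B 1/1 ok · (2,3)B 1/2 unhappy
Row 3: (3,0)A 1/2 unhappy · (3,2)B 1/1 ok · (3,3)B 3/3 ok
Row 4: (4,0)A 1/1 ok · (4,3)B 1/1 ok

(0,2), (1,0), (1,2), (1,3), (2,0), (2,3), (3,0)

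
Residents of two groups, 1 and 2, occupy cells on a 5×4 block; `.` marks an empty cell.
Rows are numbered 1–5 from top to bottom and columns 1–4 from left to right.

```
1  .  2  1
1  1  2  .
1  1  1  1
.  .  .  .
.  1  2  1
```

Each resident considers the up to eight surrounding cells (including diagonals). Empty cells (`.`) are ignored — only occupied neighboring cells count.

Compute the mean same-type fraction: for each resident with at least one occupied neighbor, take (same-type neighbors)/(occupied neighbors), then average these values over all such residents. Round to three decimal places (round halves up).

0.482

Row 1: (1,1)1 2/2 · (1,3)2 1/3 · (1,4)1 0/2
Row 2: (2,1)1 4/4 · (2,2)1 5/7 · (2,3)2 1/6
Row 3: (3,1)1 3/3 · (3,2)1 4/5 · (3,3)1 3/4 · (3,4)1 1/2
Row 5: (5,2)1 0/1 · (5,3)2 0/2 · (5,4)1 0/1
Sum over 13 residents: 2/2 + 1/3 + 0/2 + 4/4 + 5/7 + 1/6 + 3/3 + 4/5 + 3/4 + 1/2 + 0/1 + 0/2 + 0/1 = 877/140; mean = 877/140 ÷ 13 = 877/1820 = 0.481868… → 0.482.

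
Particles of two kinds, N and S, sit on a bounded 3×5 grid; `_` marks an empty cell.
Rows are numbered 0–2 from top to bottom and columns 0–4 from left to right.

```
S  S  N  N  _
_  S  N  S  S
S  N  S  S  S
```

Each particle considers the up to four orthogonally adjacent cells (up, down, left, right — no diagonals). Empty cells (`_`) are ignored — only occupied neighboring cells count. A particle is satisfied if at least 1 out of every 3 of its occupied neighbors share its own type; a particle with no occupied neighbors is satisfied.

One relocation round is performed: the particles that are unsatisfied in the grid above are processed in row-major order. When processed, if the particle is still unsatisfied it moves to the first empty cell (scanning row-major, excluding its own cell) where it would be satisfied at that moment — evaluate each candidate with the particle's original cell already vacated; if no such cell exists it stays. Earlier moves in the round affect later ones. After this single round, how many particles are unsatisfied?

1

Initially unsatisfied (in order): (1,2), (2,0), (2,1).
  (1,2) → (0,4).
  (2,0) → (1,0).
  (2,1): no empty cell satisfies it; stays.
Resulting grid:
S S N N N
S S _ S S
_ N S S S
Unsatisfied now: (2,1).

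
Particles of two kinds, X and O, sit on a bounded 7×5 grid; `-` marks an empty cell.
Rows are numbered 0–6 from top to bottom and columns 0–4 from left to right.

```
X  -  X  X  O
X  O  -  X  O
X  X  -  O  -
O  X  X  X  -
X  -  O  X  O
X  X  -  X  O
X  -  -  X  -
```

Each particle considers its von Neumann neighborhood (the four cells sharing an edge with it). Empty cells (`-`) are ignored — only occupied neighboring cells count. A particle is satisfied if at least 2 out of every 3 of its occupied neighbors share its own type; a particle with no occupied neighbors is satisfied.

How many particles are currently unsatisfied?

11

(0,0)X 1/1 ✓
(0,2)X 1/1 ✓
(0,3)X 2/3 ✓
(0,4)O 1/2 ✗
(1,0)X 2/3 ✓
(1,1)O 0/2 ✗
(1,3)X 1/3 ✗
(1,4)O 1/2 ✗
(2,0)X 2/3 ✓
(2,1)X 2/3 ✓
(2,3)O 0/2 ✗
(3,0)O 0/3 ✗
(3,1)X 2/3 ✓
(3,2)X 2/3 ✓
(3,3)X 2/3 ✓
(4,0)X 1/2 ✗
(4,2)O 0/2 ✗
(4,3)X 2/4 ✗
(4,4)O 1/2 ✗
(5,0)X 3/3 ✓
(5,1)X 1/1 ✓
(5,3)X 2/3 ✓
(5,4)O 1/2 ✗
(6,0)X 1/1 ✓
(6,3)X 1/1 ✓
Unsatisfied: (0,4), (1,1), (1,3), (1,4), (2,3), (3,0), (4,0), (4,2), (4,3), (4,4), (5,4) — 11 in total.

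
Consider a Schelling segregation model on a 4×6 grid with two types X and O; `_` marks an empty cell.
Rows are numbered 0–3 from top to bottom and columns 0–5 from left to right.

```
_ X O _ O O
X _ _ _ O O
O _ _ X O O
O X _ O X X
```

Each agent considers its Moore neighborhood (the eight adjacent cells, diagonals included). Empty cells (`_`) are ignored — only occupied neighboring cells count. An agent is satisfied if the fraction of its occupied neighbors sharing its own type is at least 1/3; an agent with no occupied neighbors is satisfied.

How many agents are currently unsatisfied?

(0,1)X 1/2 ✓
(0,2)O 0/1 ✗
(0,4)O 3/3 ✓
(0,5)O 3/3 ✓
(1,0)X 1/2 ✓
(1,4)O 5/6 ✓
(1,5)O 5/5 ✓
(2,0)O 1/3 ✓
(2,3)X 1/4 ✗
(2,4)O 4/7 ✓
(2,5)O 3/5 ✓
(3,0)O 1/2 ✓
(3,1)X 0/2 ✗
(3,3)O 1/3 ✓
(3,4)X 2/5 ✓
(3,5)X 1/3 ✓
Unsatisfied: (0,2), (2,3), (3,1) — 3 in total.

3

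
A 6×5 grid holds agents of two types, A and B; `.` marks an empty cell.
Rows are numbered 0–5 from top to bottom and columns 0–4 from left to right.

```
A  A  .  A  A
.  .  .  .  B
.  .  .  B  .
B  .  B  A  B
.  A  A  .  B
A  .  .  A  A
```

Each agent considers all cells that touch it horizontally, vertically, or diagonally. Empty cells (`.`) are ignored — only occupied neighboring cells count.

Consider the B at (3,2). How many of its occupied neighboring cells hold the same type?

1

Occupied neighbors of (3,2): (2,3)=B, (3,3)=A, (4,1)=A, (4,2)=A.
Same type (B): 1 of 4.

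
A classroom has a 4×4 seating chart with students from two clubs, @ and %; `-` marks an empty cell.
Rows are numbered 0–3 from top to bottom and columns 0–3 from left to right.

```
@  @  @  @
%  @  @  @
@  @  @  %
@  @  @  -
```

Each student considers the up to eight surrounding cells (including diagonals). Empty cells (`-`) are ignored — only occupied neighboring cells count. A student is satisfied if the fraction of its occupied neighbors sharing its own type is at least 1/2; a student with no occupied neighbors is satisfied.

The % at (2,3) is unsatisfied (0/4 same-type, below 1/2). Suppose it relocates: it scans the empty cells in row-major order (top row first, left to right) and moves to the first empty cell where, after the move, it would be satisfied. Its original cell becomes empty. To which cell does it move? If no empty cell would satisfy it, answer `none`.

Vacating (2,3). Empty cells in order:
  (3,3): 0/2 same-type → still unsatisfied.

none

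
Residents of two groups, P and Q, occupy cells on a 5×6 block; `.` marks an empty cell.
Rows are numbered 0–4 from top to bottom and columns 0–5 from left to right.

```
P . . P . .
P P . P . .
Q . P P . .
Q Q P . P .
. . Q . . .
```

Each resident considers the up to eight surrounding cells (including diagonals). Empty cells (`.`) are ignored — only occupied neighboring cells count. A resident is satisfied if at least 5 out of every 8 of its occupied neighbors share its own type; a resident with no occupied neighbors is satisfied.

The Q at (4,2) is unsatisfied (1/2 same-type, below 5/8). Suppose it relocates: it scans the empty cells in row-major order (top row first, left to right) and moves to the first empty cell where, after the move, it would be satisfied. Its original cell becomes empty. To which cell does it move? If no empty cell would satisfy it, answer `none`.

Vacating (4,2). Empty cells in order:
  (0,1): 0/3 same-type → still unsatisfied.
  (0,2): 0/3 same-type → still unsatisfied.
  (0,4): 0/2 same-type → still unsatisfied.
  (0,5): 0/0 same-type → satisfied — stop here.

(0,5)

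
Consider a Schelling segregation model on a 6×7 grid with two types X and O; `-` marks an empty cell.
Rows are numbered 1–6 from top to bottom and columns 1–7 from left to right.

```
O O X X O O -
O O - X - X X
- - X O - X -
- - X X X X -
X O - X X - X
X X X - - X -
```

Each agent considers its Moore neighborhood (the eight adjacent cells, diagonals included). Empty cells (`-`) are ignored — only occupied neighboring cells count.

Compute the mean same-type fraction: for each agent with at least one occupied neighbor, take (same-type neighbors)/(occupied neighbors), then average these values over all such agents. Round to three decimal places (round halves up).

(1,1)O 3/3
(1,2)O 3/4
(1,3)X 2/4
(1,4)X 2/3
(1,5)O 1/4
(1,6)O 1/3
(2,1)O 3/3
(2,2)O 3/5
(2,4)X 3/5
(2,6)X 2/4
(2,7)X 2/3
(3,3)X 3/5
(3,4)O 0/5
(3,6)X 4/4
(4,3)X 3/5
(4,4)X 5/6
(4,5)X 5/6
(4,6)X 4/4
(5,1)X 2/3
(5,2)O 0/5
(5,4)X 5/5
(5,5)X 5/5
(5,7)X 2/2
(6,1)X 2/3
(6,2)X 3/4
(6,3)X 2/3
(6,6)X 2/2
Sum over 27 agents: 3/3 + 3/4 + 2/4 + 2/3 + 1/4 + 1/3 + 3/3 + 3/5 + 3/5 + 2/4 + 2/3 + 3/5 + 0/5 + 4/4 + 3/5 + 5/6 + 5/6 + 4/4 + 2/3 + 0/5 + 5/5 + 5/5 + 2/2 + 2/3 + 3/4 + 2/3 + 2/2 = 1109/60; mean = 1109/60 ÷ 27 = 1109/1620 = 0.684567… → 0.685.

0.685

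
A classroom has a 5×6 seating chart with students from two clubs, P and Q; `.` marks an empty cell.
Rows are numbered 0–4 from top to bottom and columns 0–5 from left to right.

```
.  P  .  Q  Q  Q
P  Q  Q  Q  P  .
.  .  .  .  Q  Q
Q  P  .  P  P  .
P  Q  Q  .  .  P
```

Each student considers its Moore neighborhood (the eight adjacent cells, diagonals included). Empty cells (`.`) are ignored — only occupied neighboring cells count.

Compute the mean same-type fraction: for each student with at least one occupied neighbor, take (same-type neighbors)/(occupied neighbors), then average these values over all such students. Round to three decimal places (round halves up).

Row 0: (0,1)P 1/3 · (0,3)Q 3/4 · (0,4)Q 3/4 · (0,5)Q 1/2
Row 1: (1,0)P 1/2 · (1,1)Q 1/3 · (1,2)Q 3/4 · (1,3)Q 4/5 · (1,4)P 0/6
Row 2: (2,4)Q 2/5 · (2,5)Q 1/3
Row 3: (3,0)Q 1/3 · (3,1)P 1/4 · (3,3)P 1/3 · (3,4)P 2/4
Row 4: (4,0)P 1/3 · (4,1)Q 2/4 · (4,2)Q 1/3 · (4,5)P 1/1
Sum over 19 students: 1/3 + 3/4 + 3/4 + 1/2 + 1/2 + 1/3 + 3/4 + 4/5 + 0/6 + 2/5 + 1/3 + 1/3 + 1/4 + 1/3 + 2/4 + 1/3 + 2/4 + 1/3 + 1/1 = 271/30; mean = 271/30 ÷ 19 = 271/570 = 0.475438… → 0.475.

0.475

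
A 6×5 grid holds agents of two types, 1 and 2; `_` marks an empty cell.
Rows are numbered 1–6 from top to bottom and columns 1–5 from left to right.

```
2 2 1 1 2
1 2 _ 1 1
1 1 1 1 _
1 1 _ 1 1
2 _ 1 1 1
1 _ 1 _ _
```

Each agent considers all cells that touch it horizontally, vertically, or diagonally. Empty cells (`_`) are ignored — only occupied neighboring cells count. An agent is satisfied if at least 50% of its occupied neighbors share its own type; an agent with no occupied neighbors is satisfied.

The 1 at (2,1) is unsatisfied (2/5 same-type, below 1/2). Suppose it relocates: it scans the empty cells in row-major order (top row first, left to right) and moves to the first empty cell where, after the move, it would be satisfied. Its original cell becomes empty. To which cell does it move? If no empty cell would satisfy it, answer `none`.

(2,3)

Vacating (2,1). Empty cells in order:
  (2,3): 6/8 same-type → satisfied — stop here.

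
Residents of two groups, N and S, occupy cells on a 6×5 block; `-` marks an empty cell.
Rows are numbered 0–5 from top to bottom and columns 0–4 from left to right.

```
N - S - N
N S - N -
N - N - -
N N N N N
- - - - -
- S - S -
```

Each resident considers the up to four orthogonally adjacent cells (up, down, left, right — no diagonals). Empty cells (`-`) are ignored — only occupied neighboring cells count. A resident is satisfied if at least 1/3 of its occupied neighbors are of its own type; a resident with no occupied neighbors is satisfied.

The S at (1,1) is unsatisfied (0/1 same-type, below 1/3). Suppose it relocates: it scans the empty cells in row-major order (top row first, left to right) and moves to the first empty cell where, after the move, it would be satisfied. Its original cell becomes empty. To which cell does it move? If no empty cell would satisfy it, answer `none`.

(0,1)

Vacating (1,1). Empty cells in order:
  (0,1): 1/2 same-type → satisfied — stop here.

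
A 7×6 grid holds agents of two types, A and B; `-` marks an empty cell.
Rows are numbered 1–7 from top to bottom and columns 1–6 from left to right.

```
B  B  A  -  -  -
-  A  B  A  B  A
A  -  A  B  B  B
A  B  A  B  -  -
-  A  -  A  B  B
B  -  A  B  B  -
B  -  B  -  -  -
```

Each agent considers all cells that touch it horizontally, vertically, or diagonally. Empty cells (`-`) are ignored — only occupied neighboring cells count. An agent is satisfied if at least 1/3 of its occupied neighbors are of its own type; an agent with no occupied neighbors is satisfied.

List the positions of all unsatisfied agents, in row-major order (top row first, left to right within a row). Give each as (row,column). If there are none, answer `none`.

(1,1)B 1/2 ok
(1,2)B 2/4 ok
(1,3)A 2/4 ok
(2,2)A 3/6 ok
(2,3)B 2/6 ok
(2,4)A 2/6 ok
(2,5)B 3/5 ok
(2,6)A 0/3 unhappy
(3,1)A 2/3 ok
(3,3)A 3/7 ok
(3,4)B 4/7 ok
(3,5)B 4/6 ok
(3,6)B 2/3 ok
(4,1)A 2/3 ok
(4,2)B 0/5 unhappy
(4,3)A 3/6 ok
(4,4)B 3/6 ok
(5,2)A 3/5 ok
(5,4)A 2/6 ok
(5,5)B 4/5 ok
(5,6)B 2/2 ok
(6,1)B 1/2 ok
(6,3)A 2/4 ok
(6,4)B 3/5 ok
(6,5)B 3/4 ok
(7,1)B 1/1 ok
(7,3)B 1/2 ok

(2,6), (4,2)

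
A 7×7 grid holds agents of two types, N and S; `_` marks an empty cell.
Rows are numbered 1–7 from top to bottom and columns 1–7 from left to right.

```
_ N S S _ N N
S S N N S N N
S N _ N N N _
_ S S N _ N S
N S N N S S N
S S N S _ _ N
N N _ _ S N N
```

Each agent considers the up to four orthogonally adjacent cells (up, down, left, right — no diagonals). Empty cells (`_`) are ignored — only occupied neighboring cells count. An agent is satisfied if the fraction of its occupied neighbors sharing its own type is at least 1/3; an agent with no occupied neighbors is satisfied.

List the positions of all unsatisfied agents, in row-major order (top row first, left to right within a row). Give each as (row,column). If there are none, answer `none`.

(1,2), (2,2), (2,5), (3,2), (4,7), (5,1), (6,4), (7,5)

(1,2)N 0/2 not
(1,3)S 1/3 satisfied
(1,4)S 1/2 satisfied
(1,6)N 2/2 satisfied
(1,7)N 2/2 satisfied
(2,1)S 2/2 satisfied
(2,2)S 1/4 not
(2,3)N 1/3 satisfied
(2,4)N 2/4 satisfied
(2,5)S 0/3 not
(2,6)N 3/4 satisfied
(2,7)N 2/2 satisfied
(3,1)S 1/2 satisfied
(3,2)N 0/3 not
(3,4)N 3/3 satisfied
(3,5)N 2/3 satisfied
(3,6)N 3/3 satisfied
(4,2)S 2/3 satisfied
(4,3)S 1/3 satisfied
(4,4)N 2/3 satisfied
(4,6)N 1/3 satisfied
(4,7)S 0/2 not
(5,1)N 0/2 not
(5,2)S 2/4 satisfied
(5,3)N 2/4 satisfied
(5,4)N 2/4 satisfied
(5,5)S 1/2 satisfied
(5,6)S 1/3 satisfied
(5,7)N 1/3 satisfied
(6,1)S 1/3 satisfied
(6,2)S 2/4 satisfied
(6,3)N 1/3 satisfied
(6,4)S 0/2 not
(6,7)N 2/2 satisfied
(7,1)N 1/2 satisfied
(7,2)N 1/2 satisfied
(7,5)S 0/1 not
(7,6)N 1/2 satisfied
(7,7)N 2/2 satisfied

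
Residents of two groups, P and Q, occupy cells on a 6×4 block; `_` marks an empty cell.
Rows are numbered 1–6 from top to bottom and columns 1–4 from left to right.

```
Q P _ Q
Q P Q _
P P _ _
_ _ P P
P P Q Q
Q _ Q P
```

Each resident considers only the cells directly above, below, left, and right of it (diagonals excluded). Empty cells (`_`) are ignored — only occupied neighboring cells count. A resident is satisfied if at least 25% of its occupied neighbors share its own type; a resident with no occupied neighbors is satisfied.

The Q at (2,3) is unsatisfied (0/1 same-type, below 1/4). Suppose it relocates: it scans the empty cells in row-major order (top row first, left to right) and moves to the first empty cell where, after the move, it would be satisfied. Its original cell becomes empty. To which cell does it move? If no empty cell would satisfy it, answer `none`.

(1,3)

Vacating (2,3). Empty cells in order:
  (1,3): 1/2 same-type → satisfied — stop here.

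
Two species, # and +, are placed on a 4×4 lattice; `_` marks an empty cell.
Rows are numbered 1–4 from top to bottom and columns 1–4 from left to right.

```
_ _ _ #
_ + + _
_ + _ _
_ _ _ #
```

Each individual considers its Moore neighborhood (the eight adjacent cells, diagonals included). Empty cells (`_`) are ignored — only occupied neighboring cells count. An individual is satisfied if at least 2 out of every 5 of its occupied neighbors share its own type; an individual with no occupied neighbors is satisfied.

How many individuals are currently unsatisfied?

1

Row 1: (1,4)# 0/1 unhappy
Row 2: (2,2)+ 2/2 ok · (2,3)+ 2/3 ok
Row 3: (3,2)+ 2/2 ok
Row 4: (4,4)# 0/0 ok
Unsatisfied: (1,4) — 1 in total.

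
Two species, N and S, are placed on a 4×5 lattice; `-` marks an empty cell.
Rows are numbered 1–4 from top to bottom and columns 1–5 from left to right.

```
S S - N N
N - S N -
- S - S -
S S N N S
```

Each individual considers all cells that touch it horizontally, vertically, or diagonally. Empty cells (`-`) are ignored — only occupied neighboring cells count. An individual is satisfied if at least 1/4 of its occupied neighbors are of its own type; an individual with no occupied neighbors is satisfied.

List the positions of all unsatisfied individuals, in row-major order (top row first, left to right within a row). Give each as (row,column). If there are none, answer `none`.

(1,1)S 1/2 ok
(1,2)S 2/3 ok
(1,4)N 2/3 ok
(1,5)N 2/2 ok
(2,1)N 0/3 unhappy
(2,3)S 3/5 ok
(2,4)N 2/4 ok
(3,2)S 3/5 ok
(3,4)S 2/5 ok
(4,1)S 2/2 ok
(4,2)S 2/3 ok
(4,3)N 1/4 ok
(4,4)N 1/3 ok
(4,5)S 1/2 ok

(2,1)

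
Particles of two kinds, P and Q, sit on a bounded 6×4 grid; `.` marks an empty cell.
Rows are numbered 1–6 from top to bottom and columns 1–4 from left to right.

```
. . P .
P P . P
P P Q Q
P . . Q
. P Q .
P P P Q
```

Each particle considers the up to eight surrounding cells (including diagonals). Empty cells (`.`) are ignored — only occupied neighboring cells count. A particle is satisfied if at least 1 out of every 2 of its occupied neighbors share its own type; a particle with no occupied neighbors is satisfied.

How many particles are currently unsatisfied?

3

(1,3)P 2/2 satisfied
(2,1)P 3/3 satisfied
(2,2)P 4/5 satisfied
(2,4)P 1/3 not
(3,1)P 4/4 satisfied
(3,2)P 4/5 satisfied
(3,3)Q 2/5 not
(3,4)Q 2/3 satisfied
(4,1)P 3/3 satisfied
(4,4)Q 3/3 satisfied
(5,2)P 4/5 satisfied
(5,3)Q 2/5 not
(6,1)P 2/2 satisfied
(6,2)P 3/4 satisfied
(6,3)P 2/4 satisfied
(6,4)Q 1/2 satisfied
Unsatisfied: (2,4), (3,3), (5,3) — 3 in total.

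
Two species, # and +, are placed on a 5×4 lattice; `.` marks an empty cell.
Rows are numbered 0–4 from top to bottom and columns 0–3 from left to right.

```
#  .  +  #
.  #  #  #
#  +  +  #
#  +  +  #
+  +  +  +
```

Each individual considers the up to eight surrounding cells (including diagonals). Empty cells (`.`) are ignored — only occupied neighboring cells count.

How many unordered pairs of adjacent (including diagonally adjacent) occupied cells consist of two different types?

21

Scan each occupied cell's neighbors to the right and below (and the two forward diagonals) so each pair is counted once.
Row 0: #(0,0)–#(1,1)= +(0,2)–#(0,3)≠ +(0,2)–#(1,2)≠ +(0,2)–#(1,3)≠ +(0,2)–#(1,1)≠ #(0,3)–#(1,3)= #(0,3)–#(1,2)=  → 4/7 unlike.
Row 1: #(1,1)–#(1,2)= #(1,1)–+(2,1)≠ #(1,1)–+(2,2)≠ #(1,1)–#(2,0)= #(1,2)–#(1,3)= #(1,2)–+(2,2)≠ #(1,2)–#(2,3)= #(1,2)–+(2,1)≠ #(1,3)–#(2,3)= #(1,3)–+(2,2)≠  → 5/10 unlike.
Row 2: #(2,0)–+(2,1)≠ #(2,0)–#(3,0)= #(2,0)–+(3,1)≠ +(2,1)–+(2,2)= +(2,1)–+(3,1)= +(2,1)–+(3,2)= +(2,1)–#(3,0)≠ +(2,2)–#(2,3)≠ +(2,2)–+(3,2)= +(2,2)–#(3,3)≠ +(2,2)–+(3,1)= #(2,3)–#(3,3)= #(2,3)–+(3,2)≠  → 6/13 unlike.
Row 3: #(3,0)–+(3,1)≠ #(3,0)–+(4,0)≠ #(3,0)–+(4,1)≠ +(3,1)–+(3,2)= +(3,1)–+(4,1)= +(3,1)–+(4,2)= +(3,1)–+(4,0)= +(3,2)–#(3,3)≠ +(3,2)–+(4,2)= +(3,2)–+(4,3)= +(3,2)–+(4,1)= #(3,3)–+(4,3)≠ #(3,3)–+(4,2)≠  → 6/13 unlike.
Row 4: +(4,0)–+(4,1)= +(4,1)–+(4,2)= +(4,2)–+(4,3)=  → 0/3 unlike.
Total adjacent occupied pairs: 46; unlike-type pairs: 21.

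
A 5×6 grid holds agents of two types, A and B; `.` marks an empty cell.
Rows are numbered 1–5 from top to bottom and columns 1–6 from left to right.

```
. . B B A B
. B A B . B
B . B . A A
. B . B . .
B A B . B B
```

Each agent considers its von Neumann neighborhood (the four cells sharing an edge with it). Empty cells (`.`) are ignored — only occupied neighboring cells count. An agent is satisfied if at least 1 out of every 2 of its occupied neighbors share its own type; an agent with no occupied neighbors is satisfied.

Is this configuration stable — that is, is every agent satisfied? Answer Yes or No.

No

(1,3)B 1/2 satisfied
(1,4)B 2/3 satisfied
(1,5)A 0/2 not
(1,6)B 1/2 satisfied
(2,2)B 0/1 not
(2,3)A 0/4 not
(2,4)B 1/2 satisfied
(2,6)B 1/2 satisfied
(3,1)B 0/0 satisfied
(3,3)B 0/1 not
(3,5)A 1/1 satisfied
(3,6)A 1/2 satisfied
(4,2)B 0/1 not
(4,4)B 0/0 satisfied
(5,1)B 0/1 not
(5,2)A 0/3 not
(5,3)B 0/1 not
(5,5)B 1/1 satisfied
(5,6)B 1/1 satisfied
For instance (1,5) has only 0/2 same-type neighbors, below 1/2.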